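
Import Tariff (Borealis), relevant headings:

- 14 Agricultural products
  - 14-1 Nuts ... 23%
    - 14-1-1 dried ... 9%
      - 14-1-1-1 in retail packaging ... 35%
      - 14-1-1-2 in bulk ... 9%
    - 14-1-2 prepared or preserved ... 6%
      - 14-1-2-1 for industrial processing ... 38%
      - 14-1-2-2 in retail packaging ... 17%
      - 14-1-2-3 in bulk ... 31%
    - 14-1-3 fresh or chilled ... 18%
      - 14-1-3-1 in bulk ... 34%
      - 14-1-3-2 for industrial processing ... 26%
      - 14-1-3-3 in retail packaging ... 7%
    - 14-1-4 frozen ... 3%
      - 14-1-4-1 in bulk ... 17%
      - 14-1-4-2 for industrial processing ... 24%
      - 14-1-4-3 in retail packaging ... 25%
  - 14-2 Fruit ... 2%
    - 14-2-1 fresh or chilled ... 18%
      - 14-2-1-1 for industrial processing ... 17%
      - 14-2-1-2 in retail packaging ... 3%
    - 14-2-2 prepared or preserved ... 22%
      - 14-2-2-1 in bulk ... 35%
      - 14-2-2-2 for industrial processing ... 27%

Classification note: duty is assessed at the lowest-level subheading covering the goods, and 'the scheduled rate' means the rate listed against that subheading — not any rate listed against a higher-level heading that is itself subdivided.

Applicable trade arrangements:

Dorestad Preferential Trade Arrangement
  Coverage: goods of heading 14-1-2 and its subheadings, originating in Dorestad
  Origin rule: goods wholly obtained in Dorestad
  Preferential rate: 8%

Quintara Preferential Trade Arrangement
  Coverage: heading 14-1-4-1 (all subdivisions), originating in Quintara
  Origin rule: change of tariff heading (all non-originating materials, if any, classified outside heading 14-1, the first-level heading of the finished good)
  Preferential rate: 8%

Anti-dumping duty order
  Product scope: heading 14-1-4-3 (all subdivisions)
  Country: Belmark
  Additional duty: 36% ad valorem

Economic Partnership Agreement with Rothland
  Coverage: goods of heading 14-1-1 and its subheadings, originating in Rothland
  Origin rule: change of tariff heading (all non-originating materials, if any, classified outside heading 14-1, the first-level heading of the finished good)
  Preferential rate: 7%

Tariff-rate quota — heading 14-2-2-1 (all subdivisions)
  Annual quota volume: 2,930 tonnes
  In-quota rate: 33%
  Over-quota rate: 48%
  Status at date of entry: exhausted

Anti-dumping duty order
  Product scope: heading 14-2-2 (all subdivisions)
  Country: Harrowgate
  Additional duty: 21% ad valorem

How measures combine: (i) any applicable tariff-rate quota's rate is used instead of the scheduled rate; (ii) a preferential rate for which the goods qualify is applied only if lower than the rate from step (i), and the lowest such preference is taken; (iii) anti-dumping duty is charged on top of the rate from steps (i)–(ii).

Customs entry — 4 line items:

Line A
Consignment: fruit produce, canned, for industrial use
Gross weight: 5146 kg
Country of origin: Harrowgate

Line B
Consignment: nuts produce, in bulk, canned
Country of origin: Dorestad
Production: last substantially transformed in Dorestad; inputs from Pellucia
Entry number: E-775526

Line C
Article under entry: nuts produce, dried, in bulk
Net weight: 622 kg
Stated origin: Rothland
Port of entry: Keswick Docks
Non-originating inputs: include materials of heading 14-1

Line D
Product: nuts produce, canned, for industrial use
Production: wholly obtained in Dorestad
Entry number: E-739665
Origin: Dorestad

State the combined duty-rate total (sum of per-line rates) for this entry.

Line A: fruit → 14-2; canned → 14-2-2; for industrial use → 14-2-2-2. Scheduled 27%. anti-dumping (Harrowgate, 14-2-2): +21%; total 27% + 21% = 48%. → 48%.
Line B: nuts → 14-1; canned → 14-1-2; in bulk → 14-1-2-3. Scheduled 31%. Dorestad agreement on 14-1-2: not wholly obtained. → 31%.
Line C: nuts → 14-1; dried → 14-1-1; in bulk → 14-1-1-2. Scheduled 9%. Rothland agreement on 14-1-1: CTH not met. → 9%.
Line D: nuts → 14-1; canned → 14-1-2; for industrial use → 14-1-2-1. Scheduled 38%. Dorestad agreement on 14-1-2: wholly obtained → 8% available; preferential 8%. → 8%.
Sum: 48% + 31% + 9% + 8% = 96%.

96%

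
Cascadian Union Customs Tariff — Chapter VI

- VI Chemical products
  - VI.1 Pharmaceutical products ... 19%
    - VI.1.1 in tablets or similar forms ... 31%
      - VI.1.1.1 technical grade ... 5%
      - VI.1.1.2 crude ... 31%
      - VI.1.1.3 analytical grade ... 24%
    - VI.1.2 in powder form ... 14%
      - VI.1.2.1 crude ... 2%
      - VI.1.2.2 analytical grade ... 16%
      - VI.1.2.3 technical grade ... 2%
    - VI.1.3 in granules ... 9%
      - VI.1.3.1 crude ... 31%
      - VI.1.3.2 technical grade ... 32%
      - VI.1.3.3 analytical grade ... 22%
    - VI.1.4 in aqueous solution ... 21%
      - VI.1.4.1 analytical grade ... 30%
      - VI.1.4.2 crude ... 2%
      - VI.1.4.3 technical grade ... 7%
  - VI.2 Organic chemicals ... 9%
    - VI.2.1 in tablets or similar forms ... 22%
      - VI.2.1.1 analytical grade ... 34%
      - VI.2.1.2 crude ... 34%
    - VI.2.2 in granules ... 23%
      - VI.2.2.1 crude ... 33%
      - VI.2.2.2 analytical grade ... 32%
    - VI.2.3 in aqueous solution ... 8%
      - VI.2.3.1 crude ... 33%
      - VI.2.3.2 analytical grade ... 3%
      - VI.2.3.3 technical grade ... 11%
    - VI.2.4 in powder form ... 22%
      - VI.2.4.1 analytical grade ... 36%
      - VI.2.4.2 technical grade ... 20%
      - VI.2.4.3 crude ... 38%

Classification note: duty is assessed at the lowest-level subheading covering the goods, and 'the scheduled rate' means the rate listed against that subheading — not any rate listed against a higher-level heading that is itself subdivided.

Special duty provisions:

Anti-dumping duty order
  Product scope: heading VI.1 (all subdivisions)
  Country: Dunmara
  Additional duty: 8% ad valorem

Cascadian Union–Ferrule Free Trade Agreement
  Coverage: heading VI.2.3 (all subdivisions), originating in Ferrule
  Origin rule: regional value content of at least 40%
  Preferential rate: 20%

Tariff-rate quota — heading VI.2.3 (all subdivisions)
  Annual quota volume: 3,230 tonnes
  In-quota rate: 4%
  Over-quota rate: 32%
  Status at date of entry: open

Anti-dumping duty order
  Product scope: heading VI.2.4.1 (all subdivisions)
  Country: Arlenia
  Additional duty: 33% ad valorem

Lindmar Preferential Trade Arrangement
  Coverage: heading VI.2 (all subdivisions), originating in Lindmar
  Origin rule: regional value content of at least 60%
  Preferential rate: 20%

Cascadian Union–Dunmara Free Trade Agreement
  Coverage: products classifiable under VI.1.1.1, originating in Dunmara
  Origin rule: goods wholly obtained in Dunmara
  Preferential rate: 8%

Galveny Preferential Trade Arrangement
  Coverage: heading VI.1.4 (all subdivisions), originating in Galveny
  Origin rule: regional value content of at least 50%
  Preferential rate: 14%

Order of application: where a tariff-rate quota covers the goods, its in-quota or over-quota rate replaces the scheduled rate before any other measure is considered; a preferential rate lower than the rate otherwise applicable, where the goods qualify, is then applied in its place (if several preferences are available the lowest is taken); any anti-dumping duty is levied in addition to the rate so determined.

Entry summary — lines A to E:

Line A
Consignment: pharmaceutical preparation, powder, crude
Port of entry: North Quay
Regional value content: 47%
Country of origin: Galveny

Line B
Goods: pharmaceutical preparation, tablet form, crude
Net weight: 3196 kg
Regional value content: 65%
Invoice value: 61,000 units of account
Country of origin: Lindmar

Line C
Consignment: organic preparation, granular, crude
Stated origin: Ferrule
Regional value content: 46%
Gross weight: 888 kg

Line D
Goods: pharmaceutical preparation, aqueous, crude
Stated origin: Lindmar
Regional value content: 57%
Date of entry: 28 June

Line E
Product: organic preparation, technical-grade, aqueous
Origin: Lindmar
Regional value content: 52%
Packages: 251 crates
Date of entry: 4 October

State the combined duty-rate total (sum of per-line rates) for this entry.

Line A: pharmaceutical → VI.1; powder → VI.1.2; crude → VI.1.2.1. Scheduled 2%. Galveny agreement on VI.1.4: VI.1.2.1 not covered. → 2%.
Line B: pharmaceutical → VI.1; tablet form → VI.1.1; crude → VI.1.1.2. Scheduled 31%. Lindmar agreement on VI.2: VI.1.1.2 not covered. → 31%.
Line C: organic → VI.2; granular → VI.2.2; crude → VI.2.2.1. Scheduled 33%. Ferrule agreement on VI.2.3: VI.2.2.1 not covered. → 33%.
Line D: pharmaceutical → VI.1; aqueous → VI.1.4; crude → VI.1.4.2. Scheduled 2%. Lindmar agreement on VI.2: VI.1.4.2 not covered. → 2%.
Line E: organic → VI.2; aqueous → VI.2.3; technical-grade → VI.2.3.3. Scheduled 11%. quota on VI.2.3 open → in-quota 4%; Lindmar agreement on VI.2: RVC < 60%. → 4%.
Sum: 2% + 31% + 33% + 2% + 4% = 72%.

72%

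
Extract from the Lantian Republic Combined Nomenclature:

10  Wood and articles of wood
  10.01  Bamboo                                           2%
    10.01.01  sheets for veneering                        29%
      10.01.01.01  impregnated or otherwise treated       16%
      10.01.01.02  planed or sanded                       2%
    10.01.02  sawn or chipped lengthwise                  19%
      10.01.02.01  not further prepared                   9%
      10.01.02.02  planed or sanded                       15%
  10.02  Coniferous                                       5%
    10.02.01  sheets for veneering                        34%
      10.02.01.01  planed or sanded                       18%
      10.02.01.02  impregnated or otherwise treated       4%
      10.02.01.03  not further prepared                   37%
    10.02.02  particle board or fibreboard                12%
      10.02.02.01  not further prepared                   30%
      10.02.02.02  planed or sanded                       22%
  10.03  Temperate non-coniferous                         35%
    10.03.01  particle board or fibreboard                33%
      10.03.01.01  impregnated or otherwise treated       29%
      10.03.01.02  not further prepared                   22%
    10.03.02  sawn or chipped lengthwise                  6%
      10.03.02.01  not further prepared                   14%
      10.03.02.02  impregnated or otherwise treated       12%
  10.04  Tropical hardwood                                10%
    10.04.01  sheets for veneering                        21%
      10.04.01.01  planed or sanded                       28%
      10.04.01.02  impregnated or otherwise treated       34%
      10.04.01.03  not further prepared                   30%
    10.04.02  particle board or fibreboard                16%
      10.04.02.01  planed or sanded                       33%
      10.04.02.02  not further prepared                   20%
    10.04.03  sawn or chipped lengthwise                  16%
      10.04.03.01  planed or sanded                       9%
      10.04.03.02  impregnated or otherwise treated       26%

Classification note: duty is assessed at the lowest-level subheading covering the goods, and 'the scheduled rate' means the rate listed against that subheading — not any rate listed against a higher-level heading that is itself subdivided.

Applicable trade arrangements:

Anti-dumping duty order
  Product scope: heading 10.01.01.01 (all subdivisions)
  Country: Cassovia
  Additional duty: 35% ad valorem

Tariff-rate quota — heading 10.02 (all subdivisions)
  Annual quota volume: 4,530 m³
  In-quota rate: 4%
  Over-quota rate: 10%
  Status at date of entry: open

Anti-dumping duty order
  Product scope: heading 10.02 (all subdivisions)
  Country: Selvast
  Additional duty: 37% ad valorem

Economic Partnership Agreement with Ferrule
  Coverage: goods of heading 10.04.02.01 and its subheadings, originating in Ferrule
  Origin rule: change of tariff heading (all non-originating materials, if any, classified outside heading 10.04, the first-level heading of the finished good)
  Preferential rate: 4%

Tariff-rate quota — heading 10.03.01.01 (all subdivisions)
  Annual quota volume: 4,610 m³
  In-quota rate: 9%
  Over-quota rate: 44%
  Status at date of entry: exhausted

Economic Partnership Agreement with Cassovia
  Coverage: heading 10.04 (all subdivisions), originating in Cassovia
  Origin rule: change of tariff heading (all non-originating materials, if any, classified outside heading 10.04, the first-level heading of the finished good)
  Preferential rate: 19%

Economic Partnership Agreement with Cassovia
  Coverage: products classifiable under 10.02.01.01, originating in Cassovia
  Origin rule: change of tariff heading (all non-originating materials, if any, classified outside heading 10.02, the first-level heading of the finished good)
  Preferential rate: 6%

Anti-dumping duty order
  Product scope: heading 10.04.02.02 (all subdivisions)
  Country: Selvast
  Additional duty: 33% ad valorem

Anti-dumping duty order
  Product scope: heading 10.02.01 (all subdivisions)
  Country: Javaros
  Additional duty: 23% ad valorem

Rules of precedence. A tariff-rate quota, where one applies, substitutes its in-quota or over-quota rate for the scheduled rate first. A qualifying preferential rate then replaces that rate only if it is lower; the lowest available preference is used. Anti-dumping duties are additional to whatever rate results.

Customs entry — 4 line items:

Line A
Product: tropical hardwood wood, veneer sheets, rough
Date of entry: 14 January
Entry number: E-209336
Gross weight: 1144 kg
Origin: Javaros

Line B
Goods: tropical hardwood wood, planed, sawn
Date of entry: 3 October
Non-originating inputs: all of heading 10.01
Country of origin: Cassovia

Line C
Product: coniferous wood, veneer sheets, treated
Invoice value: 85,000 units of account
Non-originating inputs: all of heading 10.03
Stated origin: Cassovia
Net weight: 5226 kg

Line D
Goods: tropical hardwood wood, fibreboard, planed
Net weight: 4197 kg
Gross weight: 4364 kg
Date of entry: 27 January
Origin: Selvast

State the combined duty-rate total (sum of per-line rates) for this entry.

Line A: tropical hardwood → 10.04; veneer sheets → 10.04.01; rough → 10.04.01.03. Scheduled 30%. No special measure applies. → 30%.
Line B: tropical hardwood → 10.04; sawn → 10.04.03; planed → 10.04.03.01. Scheduled 9%. Cassovia agreement on 10.04: CTH met → 19% available; Cassovia agreement on 10.02.01.01: 10.04.03.01 not covered; preference 19% not lower than 9% → no reduction. → 9%.
Line C: coniferous → 10.02; veneer sheets → 10.02.01; treated → 10.02.01.02. Scheduled 4%. quota on 10.02 open → in-quota 4%; Cassovia agreement on 10.04: 10.02.01.02 not covered; Cassovia agreement on 10.02.01.01: 10.02.01.02 not covered. → 4%.
Line D: tropical hardwood → 10.04; fibreboard → 10.04.02; planed → 10.04.02.01. Scheduled 33%. No special measure applies. → 33%.
Sum: 30% + 9% + 4% + 33% = 76%.

76%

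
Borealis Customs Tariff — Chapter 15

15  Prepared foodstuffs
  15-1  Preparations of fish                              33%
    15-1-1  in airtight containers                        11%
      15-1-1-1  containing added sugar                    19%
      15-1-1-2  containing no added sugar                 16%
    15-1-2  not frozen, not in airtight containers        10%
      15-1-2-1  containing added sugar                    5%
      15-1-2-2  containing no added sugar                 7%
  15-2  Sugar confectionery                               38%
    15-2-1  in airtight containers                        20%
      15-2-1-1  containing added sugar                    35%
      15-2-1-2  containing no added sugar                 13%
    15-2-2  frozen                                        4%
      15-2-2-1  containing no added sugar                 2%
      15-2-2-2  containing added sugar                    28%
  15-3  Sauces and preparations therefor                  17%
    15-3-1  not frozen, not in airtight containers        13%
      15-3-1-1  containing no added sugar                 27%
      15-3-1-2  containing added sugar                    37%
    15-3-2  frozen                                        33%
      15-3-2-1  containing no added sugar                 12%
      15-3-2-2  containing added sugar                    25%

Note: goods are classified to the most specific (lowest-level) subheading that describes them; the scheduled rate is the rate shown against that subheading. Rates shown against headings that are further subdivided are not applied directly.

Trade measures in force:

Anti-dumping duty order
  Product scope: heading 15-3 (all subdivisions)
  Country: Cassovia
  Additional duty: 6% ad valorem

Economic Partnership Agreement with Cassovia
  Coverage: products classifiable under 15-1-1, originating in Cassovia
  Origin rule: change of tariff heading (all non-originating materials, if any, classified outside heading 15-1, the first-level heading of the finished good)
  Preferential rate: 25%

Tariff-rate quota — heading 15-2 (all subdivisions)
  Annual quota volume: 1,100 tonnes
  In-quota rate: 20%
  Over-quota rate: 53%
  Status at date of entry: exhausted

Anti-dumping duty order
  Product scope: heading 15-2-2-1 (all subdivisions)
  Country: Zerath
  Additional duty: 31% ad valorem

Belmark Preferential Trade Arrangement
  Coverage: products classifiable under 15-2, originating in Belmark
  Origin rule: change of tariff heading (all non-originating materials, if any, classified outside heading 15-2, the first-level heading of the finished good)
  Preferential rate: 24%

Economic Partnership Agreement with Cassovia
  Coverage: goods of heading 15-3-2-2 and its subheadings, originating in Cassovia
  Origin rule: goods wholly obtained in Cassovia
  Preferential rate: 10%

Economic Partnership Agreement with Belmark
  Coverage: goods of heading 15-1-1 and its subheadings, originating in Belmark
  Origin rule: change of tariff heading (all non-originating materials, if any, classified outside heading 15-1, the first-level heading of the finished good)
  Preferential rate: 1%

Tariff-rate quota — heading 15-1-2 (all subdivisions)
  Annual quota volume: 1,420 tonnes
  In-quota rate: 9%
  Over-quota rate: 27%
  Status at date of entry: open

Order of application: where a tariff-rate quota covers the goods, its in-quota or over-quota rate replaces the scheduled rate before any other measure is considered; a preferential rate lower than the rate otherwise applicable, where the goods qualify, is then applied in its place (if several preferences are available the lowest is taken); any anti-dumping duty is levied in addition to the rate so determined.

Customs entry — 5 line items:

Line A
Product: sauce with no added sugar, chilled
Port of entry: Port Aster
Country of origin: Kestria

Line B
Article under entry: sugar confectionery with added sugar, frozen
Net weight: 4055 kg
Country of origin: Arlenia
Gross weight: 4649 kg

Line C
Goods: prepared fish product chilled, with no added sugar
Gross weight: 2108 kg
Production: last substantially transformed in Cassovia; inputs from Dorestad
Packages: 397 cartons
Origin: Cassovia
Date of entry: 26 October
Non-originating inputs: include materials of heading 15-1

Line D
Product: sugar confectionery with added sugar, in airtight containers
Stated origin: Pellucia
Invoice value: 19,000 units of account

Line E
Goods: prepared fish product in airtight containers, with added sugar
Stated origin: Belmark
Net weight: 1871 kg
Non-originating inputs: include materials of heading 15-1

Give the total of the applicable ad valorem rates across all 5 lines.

Line A: sauce → 15-3; chilled → 15-3-1; with no added sugar → 15-3-1-1. Scheduled 27%. No special measure applies. → 27%.
Line B: sugar confectionery → 15-2; frozen → 15-2-2; with added sugar → 15-2-2-2. Scheduled 28%. quota on 15-2 exhausted → over-quota 53%. → 53%.
Line C: prepared fish product → 15-1; chilled → 15-1-2; with no added sugar → 15-1-2-2. Scheduled 7%. quota on 15-1-2 open → in-quota 9%; Cassovia agreement on 15-1-1: 15-1-2-2 not covered; Cassovia agreement on 15-3-2-2: 15-1-2-2 not covered. → 9%.
Line D: sugar confectionery → 15-2; in airtight containers → 15-2-1; with added sugar → 15-2-1-1. Scheduled 35%. quota on 15-2 exhausted → over-quota 53%. → 53%.
Line E: prepared fish product → 15-1; in airtight containers → 15-1-1; with added sugar → 15-1-1-1. Scheduled 19%. Belmark agreement on 15-2: 15-1-1-1 not covered; Belmark agreement on 15-1-1: CTH not met. → 19%.
Sum: 27% + 53% + 9% + 53% + 19% = 161%.

161%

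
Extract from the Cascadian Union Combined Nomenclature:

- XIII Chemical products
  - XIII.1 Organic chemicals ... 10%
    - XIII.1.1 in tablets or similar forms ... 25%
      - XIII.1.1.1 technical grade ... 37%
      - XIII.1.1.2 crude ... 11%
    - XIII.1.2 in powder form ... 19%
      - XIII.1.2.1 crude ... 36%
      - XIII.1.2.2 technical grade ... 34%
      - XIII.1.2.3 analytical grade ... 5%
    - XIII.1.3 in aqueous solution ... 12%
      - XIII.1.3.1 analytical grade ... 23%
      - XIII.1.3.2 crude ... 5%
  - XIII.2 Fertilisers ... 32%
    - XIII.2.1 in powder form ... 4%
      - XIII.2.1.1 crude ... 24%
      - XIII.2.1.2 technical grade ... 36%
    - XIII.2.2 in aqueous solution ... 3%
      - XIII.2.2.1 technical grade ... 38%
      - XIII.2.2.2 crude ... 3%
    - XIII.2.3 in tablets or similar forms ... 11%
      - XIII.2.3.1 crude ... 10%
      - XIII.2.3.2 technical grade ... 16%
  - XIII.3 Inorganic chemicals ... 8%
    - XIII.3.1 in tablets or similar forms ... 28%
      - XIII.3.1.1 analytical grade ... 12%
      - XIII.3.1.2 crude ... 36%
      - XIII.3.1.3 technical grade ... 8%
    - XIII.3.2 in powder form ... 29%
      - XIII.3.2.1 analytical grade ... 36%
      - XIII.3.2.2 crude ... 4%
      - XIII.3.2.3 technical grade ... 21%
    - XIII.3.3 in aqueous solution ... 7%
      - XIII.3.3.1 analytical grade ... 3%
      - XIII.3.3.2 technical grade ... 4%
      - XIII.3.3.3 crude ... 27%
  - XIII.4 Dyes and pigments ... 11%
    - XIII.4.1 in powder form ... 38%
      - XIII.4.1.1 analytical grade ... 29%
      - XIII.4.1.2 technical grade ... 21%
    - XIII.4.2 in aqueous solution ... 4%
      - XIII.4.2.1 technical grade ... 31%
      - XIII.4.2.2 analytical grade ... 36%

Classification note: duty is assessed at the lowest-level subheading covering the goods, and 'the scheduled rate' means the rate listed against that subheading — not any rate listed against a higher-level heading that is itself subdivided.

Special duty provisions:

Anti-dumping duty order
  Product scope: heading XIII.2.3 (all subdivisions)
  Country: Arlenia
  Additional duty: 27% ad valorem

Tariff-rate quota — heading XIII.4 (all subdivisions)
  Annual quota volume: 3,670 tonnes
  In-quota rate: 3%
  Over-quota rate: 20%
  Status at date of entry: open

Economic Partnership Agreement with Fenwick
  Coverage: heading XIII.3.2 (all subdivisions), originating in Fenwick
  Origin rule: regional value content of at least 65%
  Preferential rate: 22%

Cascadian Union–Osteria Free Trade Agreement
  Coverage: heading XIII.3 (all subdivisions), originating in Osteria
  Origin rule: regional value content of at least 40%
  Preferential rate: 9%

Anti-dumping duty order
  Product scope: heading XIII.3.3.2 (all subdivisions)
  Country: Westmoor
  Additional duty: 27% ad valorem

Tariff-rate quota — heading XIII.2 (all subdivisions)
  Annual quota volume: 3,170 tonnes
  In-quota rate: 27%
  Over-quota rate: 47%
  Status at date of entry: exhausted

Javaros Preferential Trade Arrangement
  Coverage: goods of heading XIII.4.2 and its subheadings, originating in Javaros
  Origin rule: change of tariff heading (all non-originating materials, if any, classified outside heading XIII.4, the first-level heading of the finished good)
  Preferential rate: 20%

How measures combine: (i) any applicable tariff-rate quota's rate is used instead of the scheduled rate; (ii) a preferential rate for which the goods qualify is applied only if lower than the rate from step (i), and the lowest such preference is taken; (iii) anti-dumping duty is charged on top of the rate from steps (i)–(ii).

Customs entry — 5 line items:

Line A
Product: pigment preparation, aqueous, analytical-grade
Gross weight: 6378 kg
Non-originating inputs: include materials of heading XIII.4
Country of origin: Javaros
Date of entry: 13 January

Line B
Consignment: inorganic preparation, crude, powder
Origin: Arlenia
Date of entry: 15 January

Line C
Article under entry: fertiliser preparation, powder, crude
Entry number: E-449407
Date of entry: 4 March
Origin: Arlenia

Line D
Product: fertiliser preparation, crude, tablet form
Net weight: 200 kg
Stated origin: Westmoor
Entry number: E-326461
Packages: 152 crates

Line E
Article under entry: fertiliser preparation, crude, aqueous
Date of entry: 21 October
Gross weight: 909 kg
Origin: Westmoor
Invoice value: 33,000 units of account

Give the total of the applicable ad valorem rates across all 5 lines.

148%

Line A: pigment → XIII.4; aqueous → XIII.4.2; analytical-grade → XIII.4.2.2. Scheduled 36%. quota on XIII.4 open → in-quota 3%; Javaros agreement on XIII.4.2: CTH not met. → 3%.
Line B: inorganic → XIII.3; powder → XIII.3.2; crude → XIII.3.2.2. Scheduled 4%. No special measure applies. → 4%.
Line C: fertiliser → XIII.2; powder → XIII.2.1; crude → XIII.2.1.1. Scheduled 24%. quota on XIII.2 exhausted → over-quota 47%. → 47%.
Line D: fertiliser → XIII.2; tablet form → XIII.2.3; crude → XIII.2.3.1. Scheduled 10%. quota on XIII.2 exhausted → over-quota 47%. → 47%.
Line E: fertiliser → XIII.2; aqueous → XIII.2.2; crude → XIII.2.2.2. Scheduled 3%. quota on XIII.2 exhausted → over-quota 47%. → 47%.
Sum: 3% + 4% + 47% + 47% + 47% = 148%.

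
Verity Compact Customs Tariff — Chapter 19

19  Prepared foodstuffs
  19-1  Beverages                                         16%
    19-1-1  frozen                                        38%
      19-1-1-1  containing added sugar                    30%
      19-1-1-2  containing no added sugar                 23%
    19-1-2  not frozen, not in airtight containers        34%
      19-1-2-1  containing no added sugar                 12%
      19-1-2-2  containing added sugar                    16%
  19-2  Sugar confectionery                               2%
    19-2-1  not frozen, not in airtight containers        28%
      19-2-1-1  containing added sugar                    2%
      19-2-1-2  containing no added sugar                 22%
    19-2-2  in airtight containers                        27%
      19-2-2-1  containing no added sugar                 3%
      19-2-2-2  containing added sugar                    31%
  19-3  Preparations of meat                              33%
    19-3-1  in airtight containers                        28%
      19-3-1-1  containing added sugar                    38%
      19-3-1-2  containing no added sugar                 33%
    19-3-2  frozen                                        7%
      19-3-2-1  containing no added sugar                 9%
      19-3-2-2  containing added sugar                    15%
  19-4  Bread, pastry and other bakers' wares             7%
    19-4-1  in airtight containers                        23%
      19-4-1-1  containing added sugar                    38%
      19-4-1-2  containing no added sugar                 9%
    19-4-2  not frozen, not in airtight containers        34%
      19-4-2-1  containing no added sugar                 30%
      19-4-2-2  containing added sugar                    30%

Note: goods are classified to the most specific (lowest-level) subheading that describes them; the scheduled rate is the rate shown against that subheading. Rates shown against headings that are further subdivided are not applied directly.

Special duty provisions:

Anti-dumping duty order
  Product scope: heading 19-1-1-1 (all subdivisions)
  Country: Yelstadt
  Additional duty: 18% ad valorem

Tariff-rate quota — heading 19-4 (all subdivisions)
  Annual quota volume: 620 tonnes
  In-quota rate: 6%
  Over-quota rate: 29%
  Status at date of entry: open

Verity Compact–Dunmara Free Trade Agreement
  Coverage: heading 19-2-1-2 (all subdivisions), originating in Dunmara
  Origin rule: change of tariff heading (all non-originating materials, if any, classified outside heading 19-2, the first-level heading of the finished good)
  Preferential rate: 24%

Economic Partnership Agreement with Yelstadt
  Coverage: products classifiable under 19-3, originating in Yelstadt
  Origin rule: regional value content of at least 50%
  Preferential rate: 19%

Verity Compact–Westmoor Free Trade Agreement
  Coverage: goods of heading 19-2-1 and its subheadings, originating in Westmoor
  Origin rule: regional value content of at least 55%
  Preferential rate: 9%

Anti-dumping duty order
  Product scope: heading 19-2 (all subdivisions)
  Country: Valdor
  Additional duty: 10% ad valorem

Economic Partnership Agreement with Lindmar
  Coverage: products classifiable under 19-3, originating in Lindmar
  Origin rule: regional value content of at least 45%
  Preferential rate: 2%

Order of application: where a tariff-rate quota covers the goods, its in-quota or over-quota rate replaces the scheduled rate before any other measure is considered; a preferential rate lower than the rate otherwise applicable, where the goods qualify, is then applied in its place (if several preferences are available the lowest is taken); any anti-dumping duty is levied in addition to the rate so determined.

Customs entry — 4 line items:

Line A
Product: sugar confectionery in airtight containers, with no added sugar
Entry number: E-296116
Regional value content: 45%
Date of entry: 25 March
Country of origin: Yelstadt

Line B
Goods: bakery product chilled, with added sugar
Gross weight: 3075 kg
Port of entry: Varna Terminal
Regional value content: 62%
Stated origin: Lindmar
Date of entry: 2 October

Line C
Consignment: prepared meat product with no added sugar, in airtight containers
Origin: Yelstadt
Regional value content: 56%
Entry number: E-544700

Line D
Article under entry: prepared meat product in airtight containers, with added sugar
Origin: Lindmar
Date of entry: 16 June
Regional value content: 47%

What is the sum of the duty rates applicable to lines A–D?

30%

Line A: sugar confectionery → 19-2; in airtight containers → 19-2-2; with no added sugar → 19-2-2-1. Scheduled 3%. Yelstadt agreement on 19-3: 19-2-2-1 not covered. → 3%.
Line B: bakery product → 19-4; chilled → 19-4-2; with added sugar → 19-4-2-2. Scheduled 30%. quota on 19-4 open → in-quota 6%; Lindmar agreement on 19-3: 19-4-2-2 not covered. → 6%.
Line C: prepared meat product → 19-3; in airtight containers → 19-3-1; with no added sugar → 19-3-1-2. Scheduled 33%. Yelstadt agreement on 19-3: RVC ≥ 50% → 19% available; preferential 19%. → 19%.
Line D: prepared meat product → 19-3; in airtight containers → 19-3-1; with added sugar → 19-3-1-1. Scheduled 38%. Lindmar agreement on 19-3: RVC ≥ 45% → 2% available; preferential 2%. → 2%.
Sum: 3% + 6% + 19% + 2% = 30%.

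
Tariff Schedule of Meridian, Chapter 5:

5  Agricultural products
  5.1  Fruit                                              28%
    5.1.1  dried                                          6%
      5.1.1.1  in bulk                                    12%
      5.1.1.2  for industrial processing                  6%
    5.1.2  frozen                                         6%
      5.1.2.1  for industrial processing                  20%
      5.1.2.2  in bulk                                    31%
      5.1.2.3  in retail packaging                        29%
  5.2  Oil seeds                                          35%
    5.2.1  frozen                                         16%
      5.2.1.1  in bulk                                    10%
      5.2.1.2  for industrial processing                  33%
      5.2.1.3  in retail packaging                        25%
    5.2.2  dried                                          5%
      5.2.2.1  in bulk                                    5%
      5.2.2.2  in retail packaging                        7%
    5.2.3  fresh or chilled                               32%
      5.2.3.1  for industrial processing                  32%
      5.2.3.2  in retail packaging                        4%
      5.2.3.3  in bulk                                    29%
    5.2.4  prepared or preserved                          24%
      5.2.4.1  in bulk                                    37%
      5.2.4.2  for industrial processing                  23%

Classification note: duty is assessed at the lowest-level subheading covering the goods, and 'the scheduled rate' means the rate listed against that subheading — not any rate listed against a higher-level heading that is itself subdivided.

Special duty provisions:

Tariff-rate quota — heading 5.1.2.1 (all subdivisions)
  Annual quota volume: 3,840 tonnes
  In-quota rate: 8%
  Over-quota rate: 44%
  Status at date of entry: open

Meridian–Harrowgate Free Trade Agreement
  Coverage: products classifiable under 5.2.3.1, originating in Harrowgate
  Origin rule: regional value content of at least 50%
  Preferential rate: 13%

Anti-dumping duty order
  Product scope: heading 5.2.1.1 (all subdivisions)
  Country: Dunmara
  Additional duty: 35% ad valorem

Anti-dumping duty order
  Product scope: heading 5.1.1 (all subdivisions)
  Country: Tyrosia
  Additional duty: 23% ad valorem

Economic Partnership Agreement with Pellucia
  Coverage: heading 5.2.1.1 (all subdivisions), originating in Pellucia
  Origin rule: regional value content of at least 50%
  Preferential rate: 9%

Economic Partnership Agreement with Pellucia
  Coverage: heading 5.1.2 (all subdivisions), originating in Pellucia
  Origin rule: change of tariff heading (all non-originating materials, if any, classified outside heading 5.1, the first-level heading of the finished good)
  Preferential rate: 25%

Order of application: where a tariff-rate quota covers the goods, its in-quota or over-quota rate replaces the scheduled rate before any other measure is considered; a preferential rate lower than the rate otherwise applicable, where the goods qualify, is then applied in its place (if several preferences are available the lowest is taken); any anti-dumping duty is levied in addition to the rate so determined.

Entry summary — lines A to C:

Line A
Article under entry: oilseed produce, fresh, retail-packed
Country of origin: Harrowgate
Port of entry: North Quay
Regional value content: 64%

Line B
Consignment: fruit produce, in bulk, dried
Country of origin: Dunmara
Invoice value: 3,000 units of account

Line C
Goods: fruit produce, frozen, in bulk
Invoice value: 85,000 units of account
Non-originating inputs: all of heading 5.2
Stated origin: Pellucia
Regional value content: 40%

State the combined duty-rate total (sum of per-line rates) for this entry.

41%

Line A: oilseed → 5.2; fresh → 5.2.3; retail-packed → 5.2.3.2. Scheduled 4%. Harrowgate agreement on 5.2.3.1: 5.2.3.2 not covered. → 4%.
Line B: fruit → 5.1; dried → 5.1.1; in bulk → 5.1.1.1. Scheduled 12%. No special measure applies. → 12%.
Line C: fruit → 5.1; frozen → 5.1.2; in bulk → 5.1.2.2. Scheduled 31%. Pellucia agreement on 5.2.1.1: 5.1.2.2 not covered; Pellucia agreement on 5.1.2: CTH met → 25% available; preferential 25%. → 25%.
Sum: 4% + 12% + 25% = 41%.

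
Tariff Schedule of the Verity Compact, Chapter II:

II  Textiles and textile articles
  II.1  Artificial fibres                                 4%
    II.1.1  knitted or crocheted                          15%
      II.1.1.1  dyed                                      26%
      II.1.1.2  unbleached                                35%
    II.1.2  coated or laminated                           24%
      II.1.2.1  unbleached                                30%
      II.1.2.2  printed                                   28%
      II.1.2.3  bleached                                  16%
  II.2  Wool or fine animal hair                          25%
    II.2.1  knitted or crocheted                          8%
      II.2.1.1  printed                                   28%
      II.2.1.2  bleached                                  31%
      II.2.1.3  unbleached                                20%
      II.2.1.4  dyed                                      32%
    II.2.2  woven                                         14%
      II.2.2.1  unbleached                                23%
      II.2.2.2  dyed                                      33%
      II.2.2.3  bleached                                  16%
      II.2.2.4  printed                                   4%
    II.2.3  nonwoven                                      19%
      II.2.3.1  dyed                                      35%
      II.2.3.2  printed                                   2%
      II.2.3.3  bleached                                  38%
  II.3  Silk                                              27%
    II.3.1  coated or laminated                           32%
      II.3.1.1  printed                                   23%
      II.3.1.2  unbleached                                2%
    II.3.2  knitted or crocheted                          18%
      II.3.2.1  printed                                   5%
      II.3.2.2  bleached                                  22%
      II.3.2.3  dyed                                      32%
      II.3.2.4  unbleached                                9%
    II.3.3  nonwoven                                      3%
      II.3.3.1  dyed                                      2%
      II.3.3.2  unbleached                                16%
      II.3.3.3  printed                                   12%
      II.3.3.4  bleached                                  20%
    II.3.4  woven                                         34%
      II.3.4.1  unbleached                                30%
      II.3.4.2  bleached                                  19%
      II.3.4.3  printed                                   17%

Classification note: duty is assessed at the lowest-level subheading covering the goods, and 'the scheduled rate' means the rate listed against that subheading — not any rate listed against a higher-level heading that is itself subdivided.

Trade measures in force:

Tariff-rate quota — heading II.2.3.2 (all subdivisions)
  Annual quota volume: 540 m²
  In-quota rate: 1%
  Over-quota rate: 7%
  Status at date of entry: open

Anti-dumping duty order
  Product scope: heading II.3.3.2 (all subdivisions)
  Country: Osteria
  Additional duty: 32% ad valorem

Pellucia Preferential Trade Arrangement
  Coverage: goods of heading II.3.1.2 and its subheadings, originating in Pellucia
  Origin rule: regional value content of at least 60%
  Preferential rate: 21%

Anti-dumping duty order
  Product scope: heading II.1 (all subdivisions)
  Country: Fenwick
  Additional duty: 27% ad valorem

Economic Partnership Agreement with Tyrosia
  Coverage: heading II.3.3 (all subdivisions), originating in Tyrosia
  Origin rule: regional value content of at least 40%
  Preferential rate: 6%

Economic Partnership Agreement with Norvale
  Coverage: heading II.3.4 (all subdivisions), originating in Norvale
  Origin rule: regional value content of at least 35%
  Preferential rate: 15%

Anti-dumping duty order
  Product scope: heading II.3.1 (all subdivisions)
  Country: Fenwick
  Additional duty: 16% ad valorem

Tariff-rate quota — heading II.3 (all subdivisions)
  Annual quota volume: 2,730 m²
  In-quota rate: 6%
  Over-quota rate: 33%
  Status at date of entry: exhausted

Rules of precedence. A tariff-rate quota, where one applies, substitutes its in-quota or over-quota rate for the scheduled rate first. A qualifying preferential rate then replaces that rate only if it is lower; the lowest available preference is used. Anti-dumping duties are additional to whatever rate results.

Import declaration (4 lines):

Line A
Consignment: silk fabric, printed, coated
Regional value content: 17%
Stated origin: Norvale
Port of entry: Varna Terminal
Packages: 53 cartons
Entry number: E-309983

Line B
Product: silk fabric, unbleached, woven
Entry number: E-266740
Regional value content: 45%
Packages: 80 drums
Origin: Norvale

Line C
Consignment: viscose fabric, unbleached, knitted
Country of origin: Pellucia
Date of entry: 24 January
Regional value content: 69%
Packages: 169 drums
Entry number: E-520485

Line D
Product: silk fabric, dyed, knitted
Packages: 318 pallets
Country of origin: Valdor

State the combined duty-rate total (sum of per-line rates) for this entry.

Line A: silk → II.3; coated → II.3.1; printed → II.3.1.1. Scheduled 23%. quota on II.3 exhausted → over-quota 33%; Norvale agreement on II.3.4: II.3.1.1 not covered. → 33%.
Line B: silk → II.3; woven → II.3.4; unbleached → II.3.4.1. Scheduled 30%. quota on II.3 exhausted → over-quota 33%; Norvale agreement on II.3.4: RVC ≥ 35% → 15% available; preferential 15%. → 15%.
Line C: viscose → II.1; knitted → II.1.1; unbleached → II.1.1.2. Scheduled 35%. Pellucia agreement on II.3.1.2: II.1.1.2 not covered. → 35%.
Line D: silk → II.3; knitted → II.3.2; dyed → II.3.2.3. Scheduled 32%. quota on II.3 exhausted → over-quota 33%. → 33%.
Sum: 33% + 15% + 35% + 33% = 116%.

116%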